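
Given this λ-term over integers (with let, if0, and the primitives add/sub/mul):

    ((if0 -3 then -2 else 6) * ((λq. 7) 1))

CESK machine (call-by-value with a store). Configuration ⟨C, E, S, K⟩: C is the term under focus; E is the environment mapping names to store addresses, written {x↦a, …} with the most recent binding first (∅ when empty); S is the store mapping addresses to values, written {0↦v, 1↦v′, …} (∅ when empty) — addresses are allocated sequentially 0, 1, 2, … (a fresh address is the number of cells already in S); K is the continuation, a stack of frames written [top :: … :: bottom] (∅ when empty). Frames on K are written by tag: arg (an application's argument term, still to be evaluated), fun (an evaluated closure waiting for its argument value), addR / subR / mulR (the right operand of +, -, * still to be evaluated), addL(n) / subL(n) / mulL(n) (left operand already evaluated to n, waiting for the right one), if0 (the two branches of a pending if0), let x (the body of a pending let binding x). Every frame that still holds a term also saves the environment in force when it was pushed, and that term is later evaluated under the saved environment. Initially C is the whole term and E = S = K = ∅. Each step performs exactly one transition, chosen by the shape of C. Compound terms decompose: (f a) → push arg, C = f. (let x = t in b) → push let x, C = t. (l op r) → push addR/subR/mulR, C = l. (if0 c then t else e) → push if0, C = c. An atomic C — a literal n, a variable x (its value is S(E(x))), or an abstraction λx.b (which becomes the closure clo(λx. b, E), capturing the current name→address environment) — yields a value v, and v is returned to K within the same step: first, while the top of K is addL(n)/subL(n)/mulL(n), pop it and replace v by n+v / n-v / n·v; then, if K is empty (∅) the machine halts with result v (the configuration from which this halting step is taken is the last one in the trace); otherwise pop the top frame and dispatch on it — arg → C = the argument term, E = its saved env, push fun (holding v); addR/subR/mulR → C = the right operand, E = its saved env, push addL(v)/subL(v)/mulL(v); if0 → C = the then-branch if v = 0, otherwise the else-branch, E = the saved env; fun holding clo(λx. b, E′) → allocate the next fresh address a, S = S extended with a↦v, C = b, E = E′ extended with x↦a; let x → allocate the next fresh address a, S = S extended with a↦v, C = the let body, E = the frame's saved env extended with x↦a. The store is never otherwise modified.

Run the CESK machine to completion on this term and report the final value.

Answer: 42

Machine steps:
t=0: [C=((if0 -3 then -2 else 6) * ((λq. 7) 1)) | E=∅ | S=∅ | K=∅]
t=1: [C=(if0 -3 then -2 else 6) | E=∅ | S=∅ | K=[mulR]]
t=2: [C=-3 | E=∅ | S=∅ | K=[if0 :: mulR]]
t=3: [C=6 | E=∅ | S=∅ | K=[mulR]]
t=4: [C=((λq. 7) 1) | E=∅ | S=∅ | K=[mulL(6)]]
t=5: [C=(λq. 7) | E=∅ | S=∅ | K=[arg :: mulL(6)]]
t=6: [C=1 | E=∅ | S=∅ | K=[fun :: mulL(6)]]
t=7: [C=7 | E={q↦0} | S={0↦1} | K=[mulL(6)]]
→ final value 42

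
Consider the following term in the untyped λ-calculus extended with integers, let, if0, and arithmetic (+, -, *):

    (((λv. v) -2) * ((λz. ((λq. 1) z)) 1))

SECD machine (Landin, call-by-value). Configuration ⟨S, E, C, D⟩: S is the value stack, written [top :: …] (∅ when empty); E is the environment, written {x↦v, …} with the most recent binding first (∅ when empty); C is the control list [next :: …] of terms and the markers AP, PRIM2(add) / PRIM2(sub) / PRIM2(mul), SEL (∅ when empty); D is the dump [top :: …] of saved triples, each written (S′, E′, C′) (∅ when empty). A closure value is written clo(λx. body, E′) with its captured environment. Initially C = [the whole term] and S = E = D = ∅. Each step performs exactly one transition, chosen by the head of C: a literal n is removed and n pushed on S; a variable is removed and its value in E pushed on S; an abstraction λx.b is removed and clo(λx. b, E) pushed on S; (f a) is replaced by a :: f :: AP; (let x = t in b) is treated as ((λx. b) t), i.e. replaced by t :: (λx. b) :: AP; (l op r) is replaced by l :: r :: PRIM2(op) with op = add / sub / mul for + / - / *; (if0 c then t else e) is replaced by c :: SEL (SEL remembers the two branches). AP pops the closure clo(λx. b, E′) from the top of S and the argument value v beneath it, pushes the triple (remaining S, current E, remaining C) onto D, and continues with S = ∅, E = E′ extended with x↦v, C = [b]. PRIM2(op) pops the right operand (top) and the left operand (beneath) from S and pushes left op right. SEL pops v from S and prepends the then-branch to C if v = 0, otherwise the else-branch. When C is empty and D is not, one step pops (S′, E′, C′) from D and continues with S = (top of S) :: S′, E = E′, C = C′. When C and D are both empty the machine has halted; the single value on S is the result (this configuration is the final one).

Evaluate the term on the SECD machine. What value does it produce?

Answer: -2

Derivation:
0. ⟨S=∅; E=∅; C=[(((λv. v) -2) * ((λz. ((λq. 1) z)) 1))]; D=∅⟩
1. ⟨S=∅; E=∅; C=[((λv. v) -2) :: ((λz. ((λq. 1) z)) 1) :: PRIM2(mul)]; D=∅⟩
2. ⟨S=∅; E=∅; C=[-2 :: (λv. v) :: AP :: ((λz. ((λq. 1) z)) 1) :: PRIM2(mul)]; D=∅⟩
3. ⟨S=[-2]; E=∅; C=[(λv. v) :: AP :: ((λz. ((λq. 1) z)) 1) :: PRIM2(mul)]; D=∅⟩
4. ⟨S=[clo(λv. v, ∅) :: -2]; E=∅; C=[AP :: ((λz. ((λq. 1) z)) 1) :: PRIM2(mul)]; D=∅⟩
5. ⟨S=∅; E={v↦-2}; C=[v]; D=[(∅, ∅, [((λz. ((λq. 1) z)) 1) :: PRIM2(mul)])]⟩
6. ⟨S=[-2]; E={v↦-2}; C=∅; D=[(∅, ∅, [((λz. ((λq. 1) z)) 1) :: PRIM2(mul)])]⟩
7. ⟨S=[-2]; E=∅; C=[((λz. ((λq. 1) z)) 1) :: PRIM2(mul)]; D=∅⟩
8. ⟨S=[-2]; E=∅; C=[1 :: (λz. ((λq. 1) z)) :: AP :: PRIM2(mul)]; D=∅⟩
9. ⟨S=[1 :: -2]; E=∅; C=[(λz. ((λq. 1) z)) :: AP :: PRIM2(mul)]; D=∅⟩
10. ⟨S=[clo(λz. ((λq. 1) z), ∅) :: 1 :: -2]; E=∅; C=[AP :: PRIM2(mul)]; D=∅⟩
11. ⟨S=∅; E={z↦1}; C=[((λq. 1) z)]; D=[([-2], ∅, [PRIM2(mul)])]⟩
12. ⟨S=∅; E={z↦1}; C=[z :: (λq. 1) :: AP]; D=[([-2], ∅, [PRIM2(mul)])]⟩
13. ⟨S=[1]; E={z↦1}; C=[(λq. 1) :: AP]; D=[([-2], ∅, [PRIM2(mul)])]⟩
14. ⟨S=[clo(λq. 1, {z↦1}) :: 1]; E={z↦1}; C=[AP]; D=[([-2], ∅, [PRIM2(mul)])]⟩
15. ⟨S=∅; E={q↦1, z↦1}; C=[1]; D=[(∅, {z↦1}, ∅) :: ([-2], ∅, [PRIM2(mul)])]⟩
16. ⟨S=[1]; E={q↦1, z↦1}; C=∅; D=[(∅, {z↦1}, ∅) :: ([-2], ∅, [PRIM2(mul)])]⟩
17. ⟨S=[1]; E={z↦1}; C=∅; D=[([-2], ∅, [PRIM2(mul)])]⟩
18. ⟨S=[1 :: -2]; E=∅; C=[PRIM2(mul)]; D=∅⟩
19. ⟨S=[-2]; E=∅; C=∅; D=∅⟩
→ final value -2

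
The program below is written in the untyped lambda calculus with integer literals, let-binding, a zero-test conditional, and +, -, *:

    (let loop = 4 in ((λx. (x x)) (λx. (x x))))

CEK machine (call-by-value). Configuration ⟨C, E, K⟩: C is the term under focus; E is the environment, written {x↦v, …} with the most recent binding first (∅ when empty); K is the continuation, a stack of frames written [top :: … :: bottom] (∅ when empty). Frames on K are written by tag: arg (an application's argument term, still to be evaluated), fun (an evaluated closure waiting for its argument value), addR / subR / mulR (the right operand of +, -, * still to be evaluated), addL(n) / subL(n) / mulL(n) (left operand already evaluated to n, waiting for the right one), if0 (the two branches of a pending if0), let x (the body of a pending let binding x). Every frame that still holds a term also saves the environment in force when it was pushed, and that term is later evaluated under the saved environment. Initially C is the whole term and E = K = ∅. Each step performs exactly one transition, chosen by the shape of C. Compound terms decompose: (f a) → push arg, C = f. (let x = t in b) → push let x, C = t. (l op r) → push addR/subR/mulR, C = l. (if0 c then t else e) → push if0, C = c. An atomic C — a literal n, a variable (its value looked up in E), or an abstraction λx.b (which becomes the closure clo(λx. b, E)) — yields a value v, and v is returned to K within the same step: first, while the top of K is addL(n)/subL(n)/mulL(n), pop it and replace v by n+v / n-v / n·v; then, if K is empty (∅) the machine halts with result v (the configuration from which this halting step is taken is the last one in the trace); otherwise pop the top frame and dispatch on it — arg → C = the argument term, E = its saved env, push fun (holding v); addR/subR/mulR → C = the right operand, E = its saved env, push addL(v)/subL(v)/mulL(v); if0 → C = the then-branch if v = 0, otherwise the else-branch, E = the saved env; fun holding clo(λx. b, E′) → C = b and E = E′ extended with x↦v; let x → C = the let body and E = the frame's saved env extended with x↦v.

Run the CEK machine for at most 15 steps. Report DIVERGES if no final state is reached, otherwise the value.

Answer: DIVERGES (no final state within 15 steps)

Execution trace:
t=0: <C=(let loop = 4 in ((λx. (x x)) (λx. (x x)))), E=∅, K=∅>
t=1: <C=4, E=∅, K=[let loop]>
t=2: <C=((λx. (x x)) (λx. (x x))), E={loop↦4}, K=∅>
t=3: <C=(λx. (x x)), E={loop↦4}, K=[arg]>
t=4: <C=(λx. (x x)), E={loop↦4}, K=[fun]>
t=5: <C=(x x), E={x↦clo(λx. (x x), {loop↦4}), loop↦4}, K=∅>
t=6: <C=x, E={x↦clo(λx. (x x), {loop↦4}), loop↦4}, K=[arg]>
t=7: <C=x, E={x↦clo(λx. (x x), {loop↦4}), loop↦4}, K=[fun]>
… configuration repeats with period 3 (steps 5–7 recur indefinitely) …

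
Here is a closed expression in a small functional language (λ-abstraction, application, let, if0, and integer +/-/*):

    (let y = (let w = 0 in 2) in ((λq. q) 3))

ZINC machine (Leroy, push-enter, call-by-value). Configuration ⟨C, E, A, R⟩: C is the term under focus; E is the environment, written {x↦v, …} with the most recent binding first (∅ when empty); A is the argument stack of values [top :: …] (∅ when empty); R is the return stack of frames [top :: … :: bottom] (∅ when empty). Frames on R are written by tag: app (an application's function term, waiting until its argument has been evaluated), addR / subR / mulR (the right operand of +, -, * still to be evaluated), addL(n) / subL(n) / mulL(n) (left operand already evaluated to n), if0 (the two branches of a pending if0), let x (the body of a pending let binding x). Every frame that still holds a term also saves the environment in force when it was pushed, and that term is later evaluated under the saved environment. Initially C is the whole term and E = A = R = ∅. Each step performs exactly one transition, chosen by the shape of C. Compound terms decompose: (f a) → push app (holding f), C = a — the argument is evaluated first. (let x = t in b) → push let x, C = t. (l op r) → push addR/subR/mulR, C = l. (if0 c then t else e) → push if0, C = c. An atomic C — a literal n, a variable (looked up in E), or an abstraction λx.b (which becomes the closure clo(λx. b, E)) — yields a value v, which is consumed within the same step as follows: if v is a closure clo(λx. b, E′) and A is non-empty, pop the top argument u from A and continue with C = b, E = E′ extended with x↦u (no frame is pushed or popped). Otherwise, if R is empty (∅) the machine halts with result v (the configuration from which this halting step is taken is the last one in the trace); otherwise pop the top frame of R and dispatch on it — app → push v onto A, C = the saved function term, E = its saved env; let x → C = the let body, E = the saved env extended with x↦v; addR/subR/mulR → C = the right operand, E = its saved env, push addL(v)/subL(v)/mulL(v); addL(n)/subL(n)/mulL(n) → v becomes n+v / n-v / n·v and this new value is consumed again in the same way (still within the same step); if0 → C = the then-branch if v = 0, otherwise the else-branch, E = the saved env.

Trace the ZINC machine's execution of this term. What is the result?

0. <C=(let y = (let w = 0 in 2) in ((λq. q) 3)), E=∅, A=∅, R=∅>
1. <C=(let w = 0 in 2), E=∅, A=∅, R=[let y]>
2. <C=0, E=∅, A=∅, R=[let w :: let y]>
3. <C=2, E={w↦0}, A=∅, R=[let y]>
4. <C=((λq. q) 3), E={y↦2}, A=∅, R=∅>
5. <C=3, E={y↦2}, A=∅, R=[app]>
6. <C=(λq. q), E={y↦2}, A=[3], R=∅>
7. <C=q, E={q↦3, y↦2}, A=∅, R=∅>
→ final value 3

Answer: 3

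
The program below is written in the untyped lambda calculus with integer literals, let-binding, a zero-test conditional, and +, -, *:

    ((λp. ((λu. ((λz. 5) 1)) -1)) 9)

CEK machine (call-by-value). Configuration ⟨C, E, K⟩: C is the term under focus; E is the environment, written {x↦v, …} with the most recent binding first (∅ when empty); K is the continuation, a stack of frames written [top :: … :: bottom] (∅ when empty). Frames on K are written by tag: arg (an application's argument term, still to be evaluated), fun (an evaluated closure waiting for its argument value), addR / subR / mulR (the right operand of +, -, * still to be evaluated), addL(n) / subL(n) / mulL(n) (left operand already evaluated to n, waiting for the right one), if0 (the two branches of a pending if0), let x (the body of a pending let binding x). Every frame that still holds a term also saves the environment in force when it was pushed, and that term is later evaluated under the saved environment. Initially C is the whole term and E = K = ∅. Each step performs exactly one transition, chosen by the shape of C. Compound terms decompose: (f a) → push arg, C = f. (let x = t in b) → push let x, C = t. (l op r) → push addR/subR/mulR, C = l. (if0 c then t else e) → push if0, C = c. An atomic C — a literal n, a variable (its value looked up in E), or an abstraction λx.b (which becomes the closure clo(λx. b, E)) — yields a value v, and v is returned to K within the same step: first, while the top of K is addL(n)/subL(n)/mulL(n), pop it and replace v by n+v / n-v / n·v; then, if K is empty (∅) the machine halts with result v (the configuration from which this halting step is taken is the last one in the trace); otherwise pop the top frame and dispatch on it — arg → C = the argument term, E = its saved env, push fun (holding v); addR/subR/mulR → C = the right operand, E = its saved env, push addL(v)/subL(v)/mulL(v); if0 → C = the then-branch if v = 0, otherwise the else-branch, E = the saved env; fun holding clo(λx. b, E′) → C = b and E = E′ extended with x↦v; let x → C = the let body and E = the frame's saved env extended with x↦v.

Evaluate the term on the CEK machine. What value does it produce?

0. <C=((λp. ((λu. ((λz. 5) 1)) -1)) 9), E=∅, K=∅>
1. <C=(λp. ((λu. ((λz. 5) 1)) -1)), E=∅, K=[arg]>
2. <C=9, E=∅, K=[fun]>
3. <C=((λu. ((λz. 5) 1)) -1), E={p↦9}, K=∅>
4. <C=(λu. ((λz. 5) 1)), E={p↦9}, K=[arg]>
5. <C=-1, E={p↦9}, K=[fun]>
6. <C=((λz. 5) 1), E={u↦-1, p↦9}, K=∅>
7. <C=(λz. 5), E={u↦-1, p↦9}, K=[arg]>
8. <C=1, E={u↦-1, p↦9}, K=[fun]>
9. <C=5, E={z↦1, u↦-1, p↦9}, K=∅>
→ final value 5

Answer: 5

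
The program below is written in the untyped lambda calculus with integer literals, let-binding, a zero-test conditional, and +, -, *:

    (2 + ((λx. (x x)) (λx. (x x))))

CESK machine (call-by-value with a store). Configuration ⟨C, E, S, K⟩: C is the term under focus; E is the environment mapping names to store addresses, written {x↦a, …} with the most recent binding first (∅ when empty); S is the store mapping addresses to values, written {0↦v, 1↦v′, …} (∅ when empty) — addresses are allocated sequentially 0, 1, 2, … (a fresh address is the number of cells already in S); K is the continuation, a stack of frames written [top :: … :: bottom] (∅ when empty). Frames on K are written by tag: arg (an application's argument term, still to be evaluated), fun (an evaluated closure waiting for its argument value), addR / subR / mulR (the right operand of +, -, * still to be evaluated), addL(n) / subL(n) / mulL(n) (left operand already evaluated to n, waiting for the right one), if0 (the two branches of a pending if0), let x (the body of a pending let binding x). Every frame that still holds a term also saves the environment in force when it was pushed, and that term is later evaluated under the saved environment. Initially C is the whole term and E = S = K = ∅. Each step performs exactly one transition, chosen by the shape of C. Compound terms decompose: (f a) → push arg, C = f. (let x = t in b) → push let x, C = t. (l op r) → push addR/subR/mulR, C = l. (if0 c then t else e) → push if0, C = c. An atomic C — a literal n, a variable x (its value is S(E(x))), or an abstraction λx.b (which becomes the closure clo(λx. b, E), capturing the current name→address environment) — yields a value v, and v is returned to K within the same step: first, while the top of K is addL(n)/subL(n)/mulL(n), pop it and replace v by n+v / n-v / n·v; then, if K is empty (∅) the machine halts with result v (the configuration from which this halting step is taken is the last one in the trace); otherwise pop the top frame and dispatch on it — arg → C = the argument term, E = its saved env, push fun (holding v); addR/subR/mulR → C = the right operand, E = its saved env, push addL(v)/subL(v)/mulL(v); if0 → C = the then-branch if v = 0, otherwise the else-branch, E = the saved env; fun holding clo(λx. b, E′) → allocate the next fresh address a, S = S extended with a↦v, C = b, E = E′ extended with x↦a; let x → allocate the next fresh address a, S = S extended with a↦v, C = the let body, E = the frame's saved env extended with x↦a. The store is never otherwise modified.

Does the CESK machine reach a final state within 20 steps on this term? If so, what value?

Answer: DIVERGES (no final state within 20 steps)

Machine steps:
step 0: <C=(2 + ((λx. (x x)) (λx. (x x)))), E=∅, S=∅, K=∅>
step 1: <C=2, E=∅, S=∅, K=[addR]>
step 2: <C=((λx. (x x)) (λx. (x x))), E=∅, S=∅, K=[addL(2)]>
step 3: <C=(λx. (x x)), E=∅, S=∅, K=[arg :: addL(2)]>
step 4: <C=(λx. (x x)), E=∅, S=∅, K=[fun :: addL(2)]>
step 5: <C=(x x), E={x↦0}, S={0↦clo(λx. (x x), ∅)}, K=[addL(2)]>
step 6: <C=x, E={x↦0}, S={0↦clo(λx. (x x), ∅)}, K=[arg :: addL(2)]>
step 7: <C=x, E={x↦0}, S={0↦clo(λx. (x x), ∅)}, K=[fun :: addL(2)]>
step 8: <C=(x x), E={x↦1}, S={0↦clo(λx. (x x), ∅), 1↦clo(λx. (x x), ∅)}, K=[addL(2)]>
step 9: <C=x, E={x↦1}, S={0↦clo(λx. (x x), ∅), 1↦clo(λx. (x x), ∅)}, K=[arg :: addL(2)]>
step 10: <C=x, E={x↦1}, S={0↦clo(λx. (x x), ∅), 1↦clo(λx. (x x), ∅)}, K=[fun :: addL(2)]>
step 11: <C=(x x), E={x↦2}, S={0↦clo(λx. (x x), ∅), 1↦clo(λx. (x x), ∅), 2↦clo(λx. (x x), ∅)}, K=[addL(2)]>
step 12: <C=x, E={x↦2}, S={0↦clo(λx. (x x), ∅), 1↦clo(λx. (x x), ∅), 2↦clo(λx. (x x), ∅)}, K=[arg :: addL(2)]>
step 13: <C=x, E={x↦2}, S={0↦clo(λx. (x x), ∅), 1↦clo(λx. (x x), ∅), 2↦clo(λx. (x x), ∅)}, K=[fun :: addL(2)]>
step 14: <C=(x x), E={x↦3}, S={0↦clo(λx. (x x), ∅), 1↦clo(λx. (x x), ∅), 2↦clo(λx. (x x), ∅), 3↦clo(λx. (x x), ∅)}, K=[addL(2)]>
step 15: <C=x, E={x↦3}, S={0↦clo(λx. (x x), ∅), 1↦clo(λx. (x x), ∅), 2↦clo(λx. (x x), ∅), 3↦clo(λx. (x x), ∅)}, K=[arg :: addL(2)]>
step 16: <C=x, E={x↦3}, S={0↦clo(λx. (x x), ∅), 1↦clo(λx. (x x), ∅), 2↦clo(λx. (x x), ∅), 3↦clo(λx. (x x), ∅)}, K=[fun :: addL(2)]>
step 17: <C=(x x), E={x↦4}, S={0↦clo(λx. (x x), ∅), 1↦clo(λx. (x x), ∅), 2↦clo(λx. (x x), ∅), 3↦clo(λx. (x x), ∅), 4↦clo(λx. (x x), ∅)}, K=[addL(2)]>
step 18: <C=x, E={x↦4}, S={0↦clo(λx. (x x), ∅), 1↦clo(λx. (x x), ∅), 2↦clo(λx. (x x), ∅), 3↦clo(λx. (x x), ∅), 4↦clo(λx. (x x), ∅)}, K=[arg :: addL(2)]>
step 19: <C=x, E={x↦4}, S={0↦clo(λx. (x x), ∅), 1↦clo(λx. (x x), ∅), 2↦clo(λx. (x x), ∅), 3↦clo(λx. (x x), ∅), 4↦clo(λx. (x x), ∅)}, K=[fun :: addL(2)]>
step 20: <C=(x x), E={x↦5}, S={0↦clo(λx. (x x), ∅), 1↦clo(λx. (x x), ∅), 2↦clo(λx. (x x), ∅), 3↦clo(λx. (x x), ∅), 4↦clo(λx. (x x), ∅), 5↦clo(λx. (x x), ∅)}, K=[addL(2)]>
→ 20 transitions taken and the configuration is still not final: no result within 20 steps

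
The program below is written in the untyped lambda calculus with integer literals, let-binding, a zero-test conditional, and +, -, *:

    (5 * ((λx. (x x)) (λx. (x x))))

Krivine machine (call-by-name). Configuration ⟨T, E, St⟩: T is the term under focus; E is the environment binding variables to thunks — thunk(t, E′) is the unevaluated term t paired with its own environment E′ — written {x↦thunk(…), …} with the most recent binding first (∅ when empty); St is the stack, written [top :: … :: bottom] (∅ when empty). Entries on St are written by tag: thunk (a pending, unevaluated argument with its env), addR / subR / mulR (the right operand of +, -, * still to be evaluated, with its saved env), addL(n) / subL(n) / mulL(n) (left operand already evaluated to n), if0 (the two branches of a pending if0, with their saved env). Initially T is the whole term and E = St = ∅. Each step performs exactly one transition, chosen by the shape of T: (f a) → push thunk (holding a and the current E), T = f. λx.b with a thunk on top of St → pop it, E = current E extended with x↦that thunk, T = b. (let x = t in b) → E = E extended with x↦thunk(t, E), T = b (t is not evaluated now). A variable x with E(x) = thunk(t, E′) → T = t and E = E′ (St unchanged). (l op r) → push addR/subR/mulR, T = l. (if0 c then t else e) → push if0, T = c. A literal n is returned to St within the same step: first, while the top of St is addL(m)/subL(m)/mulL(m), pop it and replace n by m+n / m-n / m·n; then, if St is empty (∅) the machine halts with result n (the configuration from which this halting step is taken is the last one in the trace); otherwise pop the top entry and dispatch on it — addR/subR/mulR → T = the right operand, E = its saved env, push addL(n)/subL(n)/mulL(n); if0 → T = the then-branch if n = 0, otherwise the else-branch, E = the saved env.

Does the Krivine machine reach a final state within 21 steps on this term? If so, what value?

step 0: ⟨T=(5 * ((λx. (x x)) (λx. (x x)))); E=∅; St=∅⟩
step 1: ⟨T=5; E=∅; St=[mulR]⟩
step 2: ⟨T=((λx. (x x)) (λx. (x x))); E=∅; St=[mulL(5)]⟩
step 3: ⟨T=(λx. (x x)); E=∅; St=[thunk :: mulL(5)]⟩
step 4: ⟨T=(x x); E={x↦thunk((λx. (x x)), ∅)}; St=[mulL(5)]⟩
step 5: ⟨T=x; E={x↦thunk((λx. (x x)), ∅)}; St=[thunk :: mulL(5)]⟩
step 6: ⟨T=(λx. (x x)); E=∅; St=[thunk :: mulL(5)]⟩
step 7: ⟨T=(x x); E={x↦thunk(x, {x↦thunk((λx. (x x)), ∅)})}; St=[mulL(5)]⟩
step 8: ⟨T=x; E={x↦thunk(x, {x↦thunk((λx. (x x)), ∅)})}; St=[thunk :: mulL(5)]⟩
step 9: ⟨T=x; E={x↦thunk((λx. (x x)), ∅)}; St=[thunk :: mulL(5)]⟩
step 10: ⟨T=(λx. (x x)); E=∅; St=[thunk :: mulL(5)]⟩
step 11: ⟨T=(x x); E={x↦thunk(x, {x↦thunk(x, {x↦thunk((λx. (x x)), ∅)})})}; St=[mulL(5)]⟩
step 12: ⟨T=x; E={x↦thunk(x, {x↦thunk(x, {x↦thunk((λx. (x x)), ∅)})})}; St=[thunk :: mulL(5)]⟩
step 13: ⟨T=x; E={x↦thunk(x, {x↦thunk((λx. (x x)), ∅)})}; St=[thunk :: mulL(5)]⟩
step 14: ⟨T=x; E={x↦thunk((λx. (x x)), ∅)}; St=[thunk :: mulL(5)]⟩
step 15: ⟨T=(λx. (x x)); E=∅; St=[thunk :: mulL(5)]⟩
step 16: ⟨T=(x x); E={x↦thunk(x, {x↦thunk(x, {x↦thunk(x, {x↦thunk((λx. (x x)), ∅)})})})}; St=[mulL(5)]⟩
step 17: ⟨T=x; E={x↦thunk(x, {x↦thunk(x, {x↦thunk(x, {x↦thunk((λx. (x x)), ∅)})})})}; St=[thunk :: mulL(5)]⟩
step 18: ⟨T=x; E={x↦thunk(x, {x↦thunk(x, {x↦thunk((λx. (x x)), ∅)})})}; St=[thunk :: mulL(5)]⟩
step 19: ⟨T=x; E={x↦thunk(x, {x↦thunk((λx. (x x)), ∅)})}; St=[thunk :: mulL(5)]⟩
step 20: ⟨T=x; E={x↦thunk((λx. (x x)), ∅)}; St=[thunk :: mulL(5)]⟩
step 21: ⟨T=(λx. (x x)); E=∅; St=[thunk :: mulL(5)]⟩
→ 21 transitions taken and the configuration is still not final: no result within 21 steps

Answer: DIVERGES (no final state within 21 steps)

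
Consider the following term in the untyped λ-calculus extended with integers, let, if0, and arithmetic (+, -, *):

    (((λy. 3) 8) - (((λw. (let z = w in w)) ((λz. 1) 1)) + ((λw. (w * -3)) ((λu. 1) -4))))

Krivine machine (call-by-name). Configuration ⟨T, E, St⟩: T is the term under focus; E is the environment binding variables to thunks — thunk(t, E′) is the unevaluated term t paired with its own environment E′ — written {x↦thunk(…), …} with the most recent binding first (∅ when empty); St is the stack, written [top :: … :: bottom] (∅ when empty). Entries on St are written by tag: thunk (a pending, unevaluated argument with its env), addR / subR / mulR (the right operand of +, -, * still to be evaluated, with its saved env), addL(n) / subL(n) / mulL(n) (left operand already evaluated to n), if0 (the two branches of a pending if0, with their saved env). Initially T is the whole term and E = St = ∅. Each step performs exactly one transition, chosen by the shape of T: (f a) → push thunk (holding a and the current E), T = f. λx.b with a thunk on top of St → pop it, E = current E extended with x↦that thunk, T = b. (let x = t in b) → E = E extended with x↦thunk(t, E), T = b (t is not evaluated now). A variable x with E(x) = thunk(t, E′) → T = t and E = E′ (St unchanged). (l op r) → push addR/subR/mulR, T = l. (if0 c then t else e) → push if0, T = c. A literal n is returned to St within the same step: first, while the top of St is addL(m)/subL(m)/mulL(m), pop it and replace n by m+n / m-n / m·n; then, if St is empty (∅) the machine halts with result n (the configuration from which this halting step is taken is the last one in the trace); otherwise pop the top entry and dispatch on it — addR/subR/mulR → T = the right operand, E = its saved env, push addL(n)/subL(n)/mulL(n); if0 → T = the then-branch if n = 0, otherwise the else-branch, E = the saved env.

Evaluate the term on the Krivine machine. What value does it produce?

[0] <T=(((λy. 3) 8) - (((λw. (let z = w in w)) ((λz. 1) 1)) + ((λw. (w * -3)) ((λu. 1) -4)))), E=∅, St=∅>
[1] <T=((λy. 3) 8), E=∅, St=[subR]>
[2] <T=(λy. 3), E=∅, St=[thunk :: subR]>
[3] <T=3, E={y↦thunk(8, ∅)}, St=[subR]>
[4] <T=(((λw. (let z = w in w)) ((λz. 1) 1)) + ((λw. (w * -3)) ((λu. 1) -4))), E=∅, St=[subL(3)]>
[5] <T=((λw. (let z = w in w)) ((λz. 1) 1)), E=∅, St=[addR :: subL(3)]>
[6] <T=(λw. (let z = w in w)), E=∅, St=[thunk :: addR :: subL(3)]>
[7] <T=(let z = w in w), E={w↦thunk(((λz. 1) 1), ∅)}, St=[addR :: subL(3)]>
[8] <T=w, E={z↦thunk(w, {w↦thunk(((λz. 1) 1), ∅)}), w↦thunk(((λz. 1) 1), ∅)}, St=[addR :: subL(3)]>
[9] <T=((λz. 1) 1), E=∅, St=[addR :: subL(3)]>
[10] <T=(λz. 1), E=∅, St=[thunk :: addR :: subL(3)]>
[11] <T=1, E={z↦thunk(1, ∅)}, St=[addR :: subL(3)]>
[12] <T=((λw. (w * -3)) ((λu. 1) -4)), E=∅, St=[addL(1) :: subL(3)]>
[13] <T=(λw. (w * -3)), E=∅, St=[thunk :: addL(1) :: subL(3)]>
[14] <T=(w * -3), E={w↦thunk(((λu. 1) -4), ∅)}, St=[addL(1) :: subL(3)]>
[15] <T=w, E={w↦thunk(((λu. 1) -4), ∅)}, St=[mulR :: addL(1) :: subL(3)]>
[16] <T=((λu. 1) -4), E=∅, St=[mulR :: addL(1) :: subL(3)]>
[17] <T=(λu. 1), E=∅, St=[thunk :: mulR :: addL(1) :: subL(3)]>
[18] <T=1, E={u↦thunk(-4, ∅)}, St=[mulR :: addL(1) :: subL(3)]>
[19] <T=-3, E={w↦thunk(((λu. 1) -4), ∅)}, St=[mulL(1) :: addL(1) :: subL(3)]>
→ final value 5

Answer: 5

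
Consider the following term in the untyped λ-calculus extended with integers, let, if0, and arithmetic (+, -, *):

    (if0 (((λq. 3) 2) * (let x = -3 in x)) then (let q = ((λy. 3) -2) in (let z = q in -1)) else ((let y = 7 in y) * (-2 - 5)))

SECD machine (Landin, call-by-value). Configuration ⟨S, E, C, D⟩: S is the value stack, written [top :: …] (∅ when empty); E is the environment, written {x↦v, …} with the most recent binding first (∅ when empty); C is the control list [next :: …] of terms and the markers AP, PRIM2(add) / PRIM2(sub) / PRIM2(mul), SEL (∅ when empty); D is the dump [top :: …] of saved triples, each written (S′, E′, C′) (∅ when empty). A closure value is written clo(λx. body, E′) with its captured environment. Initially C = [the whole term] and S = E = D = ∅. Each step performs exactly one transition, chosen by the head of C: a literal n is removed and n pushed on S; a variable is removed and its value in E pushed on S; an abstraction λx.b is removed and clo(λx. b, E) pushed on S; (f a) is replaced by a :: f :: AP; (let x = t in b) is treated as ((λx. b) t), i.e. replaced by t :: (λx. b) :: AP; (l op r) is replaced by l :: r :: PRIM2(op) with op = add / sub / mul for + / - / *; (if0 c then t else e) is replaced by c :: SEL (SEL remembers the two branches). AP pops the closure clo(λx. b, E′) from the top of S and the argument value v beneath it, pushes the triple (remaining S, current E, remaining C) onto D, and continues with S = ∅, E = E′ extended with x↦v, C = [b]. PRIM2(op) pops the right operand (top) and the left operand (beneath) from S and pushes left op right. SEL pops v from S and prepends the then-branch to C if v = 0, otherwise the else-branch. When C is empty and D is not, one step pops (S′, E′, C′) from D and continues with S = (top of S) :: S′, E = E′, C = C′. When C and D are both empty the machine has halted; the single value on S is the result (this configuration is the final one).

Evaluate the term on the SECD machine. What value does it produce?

Answer: -49

Derivation:
0. [S=∅ | E=∅ | C=[(if0 (((λq. 3) 2) * (let x = -3 in x)) then (let q = ((λy. 3) -2) in (let z = q in -1)) else ((let y = 7 in y) * (-2 - 5)))] | D=∅]
1. [S=∅ | E=∅ | C=[(((λq. 3) 2) * (let x = -3 in x)) :: SEL] | D=∅]
2. [S=∅ | E=∅ | C=[((λq. 3) 2) :: (let x = -3 in x) :: PRIM2(mul) :: SEL] | D=∅]
3. [S=∅ | E=∅ | C=[2 :: (λq. 3) :: AP :: (let x = -3 in x) :: PRIM2(mul) :: SEL] | D=∅]
4. [S=[2] | E=∅ | C=[(λq. 3) :: AP :: (let x = -3 in x) :: PRIM2(mul) :: SEL] | D=∅]
5. [S=[clo(λq. 3, ∅) :: 2] | E=∅ | C=[AP :: (let x = -3 in x) :: PRIM2(mul) :: SEL] | D=∅]
6. [S=∅ | E={q↦2} | C=[3] | D=[(∅, ∅, [(let x = -3 in x) :: PRIM2(mul) :: SEL])]]
7. [S=[3] | E={q↦2} | C=∅ | D=[(∅, ∅, [(let x = -3 in x) :: PRIM2(mul) :: SEL])]]
8. [S=[3] | E=∅ | C=[(let x = -3 in x) :: PRIM2(mul) :: SEL] | D=∅]
9. [S=[3] | E=∅ | C=[-3 :: (λx. x) :: AP :: PRIM2(mul) :: SEL] | D=∅]
10. [S=[-3 :: 3] | E=∅ | C=[(λx. x) :: AP :: PRIM2(mul) :: SEL] | D=∅]
11. [S=[clo(λx. x, ∅) :: -3 :: 3] | E=∅ | C=[AP :: PRIM2(mul) :: SEL] | D=∅]
12. [S=∅ | E={x↦-3} | C=[x] | D=[([3], ∅, [PRIM2(mul) :: SEL])]]
13. [S=[-3] | E={x↦-3} | C=∅ | D=[([3], ∅, [PRIM2(mul) :: SEL])]]
14. [S=[-3 :: 3] | E=∅ | C=[PRIM2(mul) :: SEL] | D=∅]
15. [S=[-9] | E=∅ | C=[SEL] | D=∅]
16. [S=∅ | E=∅ | C=[((let y = 7 in y) * (-2 - 5))] | D=∅]
17. [S=∅ | E=∅ | C=[(let y = 7 in y) :: (-2 - 5) :: PRIM2(mul)] | D=∅]
18. [S=∅ | E=∅ | C=[7 :: (λy. y) :: AP :: (-2 - 5) :: PRIM2(mul)] | D=∅]
19. [S=[7] | E=∅ | C=[(λy. y) :: AP :: (-2 - 5) :: PRIM2(mul)] | D=∅]
20. [S=[clo(λy. y, ∅) :: 7] | E=∅ | C=[AP :: (-2 - 5) :: PRIM2(mul)] | D=∅]
21. [S=∅ | E={y↦7} | C=[y] | D=[(∅, ∅, [(-2 - 5) :: PRIM2(mul)])]]
22. [S=[7] | E={y↦7} | C=∅ | D=[(∅, ∅, [(-2 - 5) :: PRIM2(mul)])]]
23. [S=[7] | E=∅ | C=[(-2 - 5) :: PRIM2(mul)] | D=∅]
24. [S=[7] | E=∅ | C=[-2 :: 5 :: PRIM2(sub) :: PRIM2(mul)] | D=∅]
25. [S=[-2 :: 7] | E=∅ | C=[5 :: PRIM2(sub) :: PRIM2(mul)] | D=∅]
26. [S=[5 :: -2 :: 7] | E=∅ | C=[PRIM2(sub) :: PRIM2(mul)] | D=∅]
27. [S=[-7 :: 7] | E=∅ | C=[PRIM2(mul)] | D=∅]
28. [S=[-49] | E=∅ | C=∅ | D=∅]
→ final value -49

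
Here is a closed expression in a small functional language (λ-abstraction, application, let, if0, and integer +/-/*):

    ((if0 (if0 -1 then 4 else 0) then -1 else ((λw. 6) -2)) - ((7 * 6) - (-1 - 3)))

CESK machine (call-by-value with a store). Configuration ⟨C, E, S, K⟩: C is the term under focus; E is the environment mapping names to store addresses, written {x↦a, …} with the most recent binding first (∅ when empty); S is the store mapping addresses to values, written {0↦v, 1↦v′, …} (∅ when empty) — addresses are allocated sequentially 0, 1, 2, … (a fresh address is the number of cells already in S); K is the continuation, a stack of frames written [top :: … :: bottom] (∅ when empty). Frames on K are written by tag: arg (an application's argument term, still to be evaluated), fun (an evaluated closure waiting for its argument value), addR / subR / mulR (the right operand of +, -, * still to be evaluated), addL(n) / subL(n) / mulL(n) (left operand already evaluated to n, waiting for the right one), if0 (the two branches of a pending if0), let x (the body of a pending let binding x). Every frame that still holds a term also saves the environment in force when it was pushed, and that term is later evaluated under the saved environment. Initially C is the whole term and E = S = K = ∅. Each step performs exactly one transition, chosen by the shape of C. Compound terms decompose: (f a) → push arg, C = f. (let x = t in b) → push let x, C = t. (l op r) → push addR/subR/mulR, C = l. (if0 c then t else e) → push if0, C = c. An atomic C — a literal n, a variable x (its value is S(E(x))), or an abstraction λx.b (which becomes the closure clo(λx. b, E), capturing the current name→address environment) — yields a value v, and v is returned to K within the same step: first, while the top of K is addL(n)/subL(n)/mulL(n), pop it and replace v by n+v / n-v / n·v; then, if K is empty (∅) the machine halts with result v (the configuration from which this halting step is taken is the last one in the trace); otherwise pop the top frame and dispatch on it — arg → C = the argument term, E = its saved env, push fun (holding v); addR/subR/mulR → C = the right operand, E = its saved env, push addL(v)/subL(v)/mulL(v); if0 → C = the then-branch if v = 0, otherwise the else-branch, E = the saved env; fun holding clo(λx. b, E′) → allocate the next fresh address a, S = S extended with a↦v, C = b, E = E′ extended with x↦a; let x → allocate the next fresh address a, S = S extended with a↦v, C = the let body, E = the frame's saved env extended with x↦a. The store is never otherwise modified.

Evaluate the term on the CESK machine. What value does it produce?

step 0: ⟨C=((if0 (if0 -1 then 4 else 0) then -1 else ((λw. 6) -2)) - ((7 * 6) - (-1 - 3))); E=∅; S=∅; K=∅⟩
step 1: ⟨C=(if0 (if0 -1 then 4 else 0) then -1 else ((λw. 6) -2)); E=∅; S=∅; K=[subR]⟩
step 2: ⟨C=(if0 -1 then 4 else 0); E=∅; S=∅; K=[if0 :: subR]⟩
step 3: ⟨C=-1; E=∅; S=∅; K=[if0 :: if0 :: subR]⟩
step 4: ⟨C=0; E=∅; S=∅; K=[if0 :: subR]⟩
step 5: ⟨C=-1; E=∅; S=∅; K=[subR]⟩
step 6: ⟨C=((7 * 6) - (-1 - 3)); E=∅; S=∅; K=[subL(-1)]⟩
step 7: ⟨C=(7 * 6); E=∅; S=∅; K=[subR :: subL(-1)]⟩
step 8: ⟨C=7; E=∅; S=∅; K=[mulR :: subR :: subL(-1)]⟩
step 9: ⟨C=6; E=∅; S=∅; K=[mulL(7) :: subR :: subL(-1)]⟩
step 10: ⟨C=(-1 - 3); E=∅; S=∅; K=[subL(42) :: subL(-1)]⟩
step 11: ⟨C=-1; E=∅; S=∅; K=[subR :: subL(42) :: subL(-1)]⟩
step 12: ⟨C=3; E=∅; S=∅; K=[subL(-1) :: subL(42) :: subL(-1)]⟩
→ final value -47

Answer: -47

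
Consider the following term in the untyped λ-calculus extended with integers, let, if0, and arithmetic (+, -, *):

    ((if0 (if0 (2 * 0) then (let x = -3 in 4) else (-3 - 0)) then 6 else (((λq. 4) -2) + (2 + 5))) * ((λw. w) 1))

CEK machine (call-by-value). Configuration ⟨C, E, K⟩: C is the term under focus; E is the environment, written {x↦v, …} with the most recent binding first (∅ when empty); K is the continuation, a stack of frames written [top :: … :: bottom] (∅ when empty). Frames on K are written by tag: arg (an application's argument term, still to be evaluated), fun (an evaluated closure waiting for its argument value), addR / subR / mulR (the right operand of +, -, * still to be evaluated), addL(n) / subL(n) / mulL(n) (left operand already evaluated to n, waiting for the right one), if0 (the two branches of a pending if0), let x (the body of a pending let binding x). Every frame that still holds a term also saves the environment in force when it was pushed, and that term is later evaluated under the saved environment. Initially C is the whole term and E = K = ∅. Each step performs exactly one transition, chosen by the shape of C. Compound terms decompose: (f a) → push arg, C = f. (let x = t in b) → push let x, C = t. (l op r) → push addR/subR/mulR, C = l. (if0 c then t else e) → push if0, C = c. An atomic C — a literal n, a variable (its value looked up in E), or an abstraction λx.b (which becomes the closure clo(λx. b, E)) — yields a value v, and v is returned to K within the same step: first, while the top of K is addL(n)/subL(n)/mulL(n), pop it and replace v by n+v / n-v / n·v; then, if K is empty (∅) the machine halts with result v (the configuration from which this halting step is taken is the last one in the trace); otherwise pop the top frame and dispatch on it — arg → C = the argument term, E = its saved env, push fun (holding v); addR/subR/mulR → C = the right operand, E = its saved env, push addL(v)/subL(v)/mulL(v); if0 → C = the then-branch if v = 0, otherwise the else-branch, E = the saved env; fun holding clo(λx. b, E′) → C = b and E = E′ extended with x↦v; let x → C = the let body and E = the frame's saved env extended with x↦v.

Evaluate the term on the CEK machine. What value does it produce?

Answer: 11

Execution trace:
step 0: ⟨C=((if0 (if0 (2 * 0) then (let x = -3 in 4) else (-3 - 0)) then 6 else (((λq. 4) -2) + (2 + 5))) * ((λw. w) 1)); E=∅; K=∅⟩
step 1: ⟨C=(if0 (if0 (2 * 0) then (let x = -3 in 4) else (-3 - 0)) then 6 else (((λq. 4) -2) + (2 + 5))); E=∅; K=[mulR]⟩
step 2: ⟨C=(if0 (2 * 0) then (let x = -3 in 4) else (-3 - 0)); E=∅; K=[if0 :: mulR]⟩
step 3: ⟨C=(2 * 0); E=∅; K=[if0 :: if0 :: mulR]⟩
step 4: ⟨C=2; E=∅; K=[mulR :: if0 :: if0 :: mulR]⟩
step 5: ⟨C=0; E=∅; K=[mulL(2) :: if0 :: if0 :: mulR]⟩
step 6: ⟨C=(let x = -3 in 4); E=∅; K=[if0 :: mulR]⟩
step 7: ⟨C=-3; E=∅; K=[let x :: if0 :: mulR]⟩
step 8: ⟨C=4; E={x↦-3}; K=[if0 :: mulR]⟩
step 9: ⟨C=(((λq. 4) -2) + (2 + 5)); E=∅; K=[mulR]⟩
step 10: ⟨C=((λq. 4) -2); E=∅; K=[addR :: mulR]⟩
step 11: ⟨C=(λq. 4); E=∅; K=[arg :: addR :: mulR]⟩
step 12: ⟨C=-2; E=∅; K=[fun :: addR :: mulR]⟩
step 13: ⟨C=4; E={q↦-2}; K=[addR :: mulR]⟩
step 14: ⟨C=(2 + 5); E=∅; K=[addL(4) :: mulR]⟩
step 15: ⟨C=2; E=∅; K=[addR :: addL(4) :: mulR]⟩
step 16: ⟨C=5; E=∅; K=[addL(2) :: addL(4) :: mulR]⟩
step 17: ⟨C=((λw. w) 1); E=∅; K=[mulL(11)]⟩
step 18: ⟨C=(λw. w); E=∅; K=[arg :: mulL(11)]⟩
step 19: ⟨C=1; E=∅; K=[fun :: mulL(11)]⟩
step 20: ⟨C=w; E={w↦1}; K=[mulL(11)]⟩
→ final value 11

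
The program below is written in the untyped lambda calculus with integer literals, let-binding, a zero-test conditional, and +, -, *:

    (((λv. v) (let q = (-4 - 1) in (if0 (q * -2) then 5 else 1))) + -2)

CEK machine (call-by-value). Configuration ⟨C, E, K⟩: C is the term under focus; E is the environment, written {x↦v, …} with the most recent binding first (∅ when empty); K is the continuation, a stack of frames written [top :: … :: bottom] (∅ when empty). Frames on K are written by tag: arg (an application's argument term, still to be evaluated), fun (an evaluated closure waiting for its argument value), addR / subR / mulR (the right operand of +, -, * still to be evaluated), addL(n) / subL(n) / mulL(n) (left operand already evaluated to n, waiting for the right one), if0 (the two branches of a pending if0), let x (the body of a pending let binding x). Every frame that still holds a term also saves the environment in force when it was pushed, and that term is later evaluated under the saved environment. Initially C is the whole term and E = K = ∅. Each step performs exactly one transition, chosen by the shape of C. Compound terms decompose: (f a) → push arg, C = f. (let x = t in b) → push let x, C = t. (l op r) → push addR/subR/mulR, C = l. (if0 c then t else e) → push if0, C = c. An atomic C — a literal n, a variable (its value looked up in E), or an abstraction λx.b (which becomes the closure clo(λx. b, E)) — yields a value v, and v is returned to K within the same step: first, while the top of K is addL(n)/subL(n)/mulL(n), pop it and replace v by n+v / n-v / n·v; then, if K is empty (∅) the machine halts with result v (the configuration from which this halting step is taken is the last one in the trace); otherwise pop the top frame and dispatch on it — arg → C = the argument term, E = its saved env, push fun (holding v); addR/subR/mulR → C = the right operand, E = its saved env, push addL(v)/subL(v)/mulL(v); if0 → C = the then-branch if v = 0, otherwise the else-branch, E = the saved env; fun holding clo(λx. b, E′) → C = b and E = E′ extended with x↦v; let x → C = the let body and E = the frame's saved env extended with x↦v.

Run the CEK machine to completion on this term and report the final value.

[0] ⟨C=(((λv. v) (let q = (-4 - 1) in (if0 (q * -2) then 5 else 1))) + -2); E=∅; K=∅⟩
[1] ⟨C=((λv. v) (let q = (-4 - 1) in (if0 (q * -2) then 5 else 1))); E=∅; K=[addR]⟩
[2] ⟨C=(λv. v); E=∅; K=[arg :: addR]⟩
[3] ⟨C=(let q = (-4 - 1) in (if0 (q * -2) then 5 else 1)); E=∅; K=[fun :: addR]⟩
[4] ⟨C=(-4 - 1); E=∅; K=[let q :: fun :: addR]⟩
[5] ⟨C=-4; E=∅; K=[subR :: let q :: fun :: addR]⟩
[6] ⟨C=1; E=∅; K=[subL(-4) :: let q :: fun :: addR]⟩
[7] ⟨C=(if0 (q * -2) then 5 else 1); E={q↦-5}; K=[fun :: addR]⟩
[8] ⟨C=(q * -2); E={q↦-5}; K=[if0 :: fun :: addR]⟩
[9] ⟨C=q; E={q↦-5}; K=[mulR :: if0 :: fun :: addR]⟩
[10] ⟨C=-2; E={q↦-5}; K=[mulL(-5) :: if0 :: fun :: addR]⟩
[11] ⟨C=1; E={q↦-5}; K=[fun :: addR]⟩
[12] ⟨C=v; E={v↦1}; K=[addR]⟩
[13] ⟨C=-2; E=∅; K=[addL(1)]⟩
→ final value -1

Answer: -1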